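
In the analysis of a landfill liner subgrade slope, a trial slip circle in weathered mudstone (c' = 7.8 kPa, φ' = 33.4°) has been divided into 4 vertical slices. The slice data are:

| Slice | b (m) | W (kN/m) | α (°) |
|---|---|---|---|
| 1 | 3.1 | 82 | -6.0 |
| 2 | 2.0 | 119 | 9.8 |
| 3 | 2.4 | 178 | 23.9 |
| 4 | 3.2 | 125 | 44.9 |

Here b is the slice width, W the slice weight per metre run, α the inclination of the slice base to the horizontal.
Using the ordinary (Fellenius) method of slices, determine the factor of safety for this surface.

FS = 2.28

Ordinary method of slices: FS = Σ[c'·Δl_i + (W_i cosα_i)·tanφ'] / Σ W_i sinα_i, with Δl_i = b_i / cosα_i.
Slice 1: Δl = 3.1/cos(-6.0°) = 3.117 m; N'_1 = 82·cos(-6.0°) = 81.6; c'Δl = 24.31; W sinα = -8.6
Slice 2: Δl = 2.0/cos9.8° = 2.030 m; N'_2 = 119·cos9.8° = 117.3; c'Δl = 15.83; W sinα = 20.3
Slice 3: Δl = 2.4/cos23.9° = 2.625 m; N'_3 = 178·cos23.9° = 162.7; c'Δl = 20.48; W sinα = 72.1
Slice 4: Δl = 3.2/cos44.9° = 4.518 m; N'_4 = 125·cos44.9° = 88.5; c'Δl = 35.24; W sinα = 88.2
Σc'Δl = 95.9 kN/m; ΣN' = 450.1 kN/m; ΣW sinα = 172.0 kN/m
Resisting = 95.9 + 450.1·tan33.4° = 95.9 + 296.8 = 392.6 kN/m
FS = 392.6 / 172.0 = 2.282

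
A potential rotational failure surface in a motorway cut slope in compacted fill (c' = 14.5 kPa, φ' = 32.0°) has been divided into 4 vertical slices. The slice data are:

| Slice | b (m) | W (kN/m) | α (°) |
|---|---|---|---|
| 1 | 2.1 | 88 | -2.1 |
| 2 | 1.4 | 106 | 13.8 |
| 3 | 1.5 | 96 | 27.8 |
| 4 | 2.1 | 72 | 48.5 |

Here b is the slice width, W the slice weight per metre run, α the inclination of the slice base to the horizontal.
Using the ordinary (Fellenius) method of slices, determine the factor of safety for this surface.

Ordinary method of slices: FS = Σ[c'·Δl_i + (W_i cosα_i)·tanφ'] / Σ W_i sinα_i, with Δl_i = b_i / cosα_i.
Slice 1: Δl = 2.1/cos(-2.1°) = 2.101 m; N'_1 = 88·cos(-2.1°) = 87.9; c'Δl = 30.47; W sinα = -3.2
Slice 2: Δl = 1.4/cos13.8° = 1.442 m; N'_2 = 106·cos13.8° = 102.9; c'Δl = 20.90; W sinα = 25.3
Slice 3: Δl = 1.5/cos27.8° = 1.696 m; N'_3 = 96·cos27.8° = 84.9; c'Δl = 24.59; W sinα = 44.8
Slice 4: Δl = 2.1/cos48.5° = 3.169 m; N'_4 = 72·cos48.5° = 47.7; c'Δl = 45.95; W sinα = 53.9
Σc'Δl = 121.9 kN/m; ΣN' = 323.5 kN/m; ΣW sinα = 120.8 kN/m
Resisting = 121.9 + 323.5·tan32.0° = 121.9 + 202.2 = 324.1 kN/m
FS = 324.1 / 120.8 = 2.684

FS = 2.68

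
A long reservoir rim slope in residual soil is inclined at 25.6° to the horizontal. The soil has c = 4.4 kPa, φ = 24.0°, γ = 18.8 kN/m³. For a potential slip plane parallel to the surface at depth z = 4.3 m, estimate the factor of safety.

For an infinite slope with a slip plane parallel to the surface (no pore pressure): FS = [c + γz cos²β tanφ] / [γz sinβ cosβ].
γz = 18.8·4.3 = 80.84 kN/m²
Numerator = 4.4 + 80.84·cos²25.6°·tan24.0° = 4.4 + 80.84·0.8133·0.4452 = 33.673 kPa
Denominator = 80.84·sin25.6°·cos25.6° = 80.84·0.4321·0.9018 = 31.501 kPa
FS = 33.673 / 31.501 = 1.069

FS = 1.07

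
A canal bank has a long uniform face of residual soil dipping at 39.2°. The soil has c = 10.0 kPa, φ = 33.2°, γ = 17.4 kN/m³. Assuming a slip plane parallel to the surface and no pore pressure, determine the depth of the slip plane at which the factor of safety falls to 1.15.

z = 3.38 m

Setting FS = 1.15 in FS = [c + γz cos²β tanφ] / [γz sinβ cosβ] and solving for z:
z = c / [γ cosβ (FS·sinβ − cosβ·tanφ)]
  = 10.0 / [17.4·cos39.2°·(1.15·sin39.2° − cos39.2°·tan33.2°)]
  = 10.0 / [17.4·0.7749·(1.15·0.6320 − 0.7749·0.6544)]
  = 10.0 / 2.9628 = 3.375 m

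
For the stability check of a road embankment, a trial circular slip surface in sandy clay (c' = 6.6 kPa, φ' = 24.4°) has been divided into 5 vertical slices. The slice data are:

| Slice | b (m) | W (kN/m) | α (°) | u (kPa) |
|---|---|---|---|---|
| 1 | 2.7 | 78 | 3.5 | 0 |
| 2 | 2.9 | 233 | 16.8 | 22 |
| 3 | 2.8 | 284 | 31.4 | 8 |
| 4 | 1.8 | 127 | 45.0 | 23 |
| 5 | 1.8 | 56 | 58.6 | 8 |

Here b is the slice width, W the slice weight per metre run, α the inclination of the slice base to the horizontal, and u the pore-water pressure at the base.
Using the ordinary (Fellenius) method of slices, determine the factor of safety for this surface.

Ordinary method of slices: FS = Σ[c'·Δl_i + (W_i cosα_i − u_i·Δl_i)·tanφ'] / Σ W_i sinα_i, with Δl_i = b_i / cosα_i.
Slice 1: Δl = 2.7/cos3.5° = 2.705 m; N'_1 = 78·cos3.5° − 0·2.705 = 77.9; c'Δl = 17.85; W sinα = 4.8
Slice 2: Δl = 2.9/cos16.8° = 3.029 m; N'_2 = 233·cos16.8° − 22·3.029 = 156.4; c'Δl = 19.99; W sinα = 67.3
Slice 3: Δl = 2.8/cos31.4° = 3.280 m; N'_3 = 284·cos31.4° − 8·3.280 = 216.2; c'Δl = 21.65; W sinα = 148.0
Slice 4: Δl = 1.8/cos45.0° = 2.546 m; N'_4 = 127·cos45.0° − 23·2.546 = 31.3; c'Δl = 16.80; W sinα = 89.8
Slice 5: Δl = 1.8/cos58.6° = 3.455 m; N'_5 = 56·cos58.6° − 8·3.455 = 1.5; c'Δl = 22.80; W sinα = 47.8
Σc'Δl = 99.1 kN/m; ΣN' = 483.2 kN/m; ΣW sinα = 357.7 kN/m
Resisting = 99.1 + 483.2·tan24.4° = 99.1 + 219.2 = 318.3 kN/m
FS = 318.3 / 357.7 = 0.890

FS = 0.89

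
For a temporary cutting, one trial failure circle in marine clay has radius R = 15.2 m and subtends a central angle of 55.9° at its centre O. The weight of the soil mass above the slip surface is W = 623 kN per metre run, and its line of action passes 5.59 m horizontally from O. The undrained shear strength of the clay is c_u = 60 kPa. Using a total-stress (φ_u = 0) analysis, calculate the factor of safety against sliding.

FS = 3.88

Taking moments about the centre O, the resisting moment is provided by the undrained shear strength acting along the arc:
Arc length L_a = R·θ = 15.2·(55.9°·π/180) = 15.2·0.9756 = 14.83 m
M_R = c_u·L_a·R = 60·14.83·15.2 = 13524.7 kN·m/m
M_D = W·d = 623·5.59 = 3482.6 kN·m/m
FS = M_R / M_D = 13524.7 / 3482.6 = 3.884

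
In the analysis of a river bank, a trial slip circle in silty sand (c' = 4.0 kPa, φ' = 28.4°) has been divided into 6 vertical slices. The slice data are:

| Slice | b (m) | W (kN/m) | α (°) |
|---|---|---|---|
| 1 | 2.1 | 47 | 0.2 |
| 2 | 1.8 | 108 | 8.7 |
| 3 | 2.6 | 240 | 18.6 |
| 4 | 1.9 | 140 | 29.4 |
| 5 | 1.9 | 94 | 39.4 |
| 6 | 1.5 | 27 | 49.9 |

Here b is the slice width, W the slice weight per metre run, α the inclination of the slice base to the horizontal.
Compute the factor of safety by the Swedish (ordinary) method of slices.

Ordinary method of slices: FS = Σ[c'·Δl_i + (W_i cosα_i)·tanφ'] / Σ W_i sinα_i, with Δl_i = b_i / cosα_i.
Slice 1: Δl = 2.1/cos0.2° = 2.100 m; N'_1 = 47·cos0.2° = 47.0; c'Δl = 8.40; W sinα = 0.2
Slice 2: Δl = 1.8/cos8.7° = 1.821 m; N'_2 = 108·cos8.7° = 106.8; c'Δl = 7.28; W sinα = 16.3
Slice 3: Δl = 2.6/cos18.6° = 2.743 m; N'_3 = 240·cos18.6° = 227.5; c'Δl = 10.97; W sinα = 76.6
Slice 4: Δl = 1.9/cos29.4° = 2.181 m; N'_4 = 140·cos29.4° = 122.0; c'Δl = 8.72; W sinα = 68.7
Slice 5: Δl = 1.9/cos39.4° = 2.459 m; N'_5 = 94·cos39.4° = 72.6; c'Δl = 9.84; W sinα = 59.7
Slice 6: Δl = 1.5/cos49.9° = 2.329 m; N'_6 = 27·cos49.9° = 17.4; c'Δl = 9.31; W sinα = 20.7
Σc'Δl = 54.5 kN/m; ΣN' = 593.2 kN/m; ΣW sinα = 242.1 kN/m
Resisting = 54.5 + 593.2·tan28.4° = 54.5 + 320.8 = 375.3 kN/m
FS = 375.3 / 242.1 = 1.550

FS = 1.55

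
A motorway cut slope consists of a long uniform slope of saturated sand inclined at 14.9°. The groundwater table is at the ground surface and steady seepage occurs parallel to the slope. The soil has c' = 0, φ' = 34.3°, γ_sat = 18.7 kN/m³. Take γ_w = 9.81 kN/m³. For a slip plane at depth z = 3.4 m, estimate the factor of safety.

FS = 1.22

With seepage parallel to the slope and the water table at the surface, the effective normal stress on the slip plane uses the buoyant unit weight γ' = γ_sat − γ_w while the driving shear stress uses γ_sat:
FS = [c' + γ' z cos²β tanφ'] / [γ_sat z sinβ cosβ]
(For c' = 0 this reduces to FS = (γ'/γ_sat)·tanφ'/tanβ.)
γ' = 18.7 − 9.81 = 8.89 kN/m³
Numerator = 0.0 + 8.89·3.4·cos²14.9°·tan34.3° = 0.0 + 8.89·3.4·0.9339·0.6822 = 19.256 kPa
Denominator = 18.7·3.4·sin14.9°·cos14.9° = 18.7·3.4·0.2571·0.9664 = 15.799 kPa
FS = 19.256 / 15.799 = 1.219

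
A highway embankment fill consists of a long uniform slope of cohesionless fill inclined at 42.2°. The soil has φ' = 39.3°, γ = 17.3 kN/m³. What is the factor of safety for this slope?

FS = 0.90

For a dry cohesionless infinite slope the factor of safety is FS = tanφ' / tanβ.
FS = tan39.3° / tan42.2° = 0.8185 / 0.9067 = 0.903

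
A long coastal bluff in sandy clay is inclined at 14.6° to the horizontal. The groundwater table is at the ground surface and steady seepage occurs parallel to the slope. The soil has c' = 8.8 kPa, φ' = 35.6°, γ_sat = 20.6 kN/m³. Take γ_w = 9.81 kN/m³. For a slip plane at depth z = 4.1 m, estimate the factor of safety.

With seepage parallel to the slope and the water table at the surface, the effective normal stress on the slip plane uses the buoyant unit weight γ' = γ_sat − γ_w while the driving shear stress uses γ_sat:
FS = [c' + γ' z cos²β tanφ'] / [γ_sat z sinβ cosβ]
γ' = 20.6 − 9.81 = 10.79 kN/m³
Numerator = 8.8 + 10.79·4.1·cos²14.6°·tan35.6° = 8.8 + 10.79·4.1·0.9365·0.7159 = 38.460 kPa
Denominator = 20.6·4.1·sin14.6°·cos14.6° = 20.6·4.1·0.2521·0.9677 = 20.602 kPa
FS = 38.460 / 20.602 = 1.867

FS = 1.87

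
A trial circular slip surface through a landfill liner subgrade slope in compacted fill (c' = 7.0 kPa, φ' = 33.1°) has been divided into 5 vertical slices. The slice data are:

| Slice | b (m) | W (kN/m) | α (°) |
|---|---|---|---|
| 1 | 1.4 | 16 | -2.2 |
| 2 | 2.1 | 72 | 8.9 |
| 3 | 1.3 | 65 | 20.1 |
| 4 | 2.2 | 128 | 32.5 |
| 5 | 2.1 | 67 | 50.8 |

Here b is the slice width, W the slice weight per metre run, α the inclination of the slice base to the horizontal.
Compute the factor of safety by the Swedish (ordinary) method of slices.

FS = 1.76

Ordinary method of slices: FS = Σ[c'·Δl_i + (W_i cosα_i)·tanφ'] / Σ W_i sinα_i, with Δl_i = b_i / cosα_i.
Slice 1: Δl = 1.4/cos(-2.2°) = 1.401 m; N'_1 = 16·cos(-2.2°) = 16.0; c'Δl = 9.81; W sinα = -0.6
Slice 2: Δl = 2.1/cos8.9° = 2.126 m; N'_2 = 72·cos8.9° = 71.1; c'Δl = 14.88; W sinα = 11.1
Slice 3: Δl = 1.3/cos20.1° = 1.384 m; N'_3 = 65·cos20.1° = 61.0; c'Δl = 9.69; W sinα = 22.3
Slice 4: Δl = 2.2/cos32.5° = 2.609 m; N'_4 = 128·cos32.5° = 108.0; c'Δl = 18.26; W sinα = 68.8
Slice 5: Δl = 2.1/cos50.8° = 3.323 m; N'_5 = 67·cos50.8° = 42.3; c'Δl = 23.26; W sinα = 51.9
Σc'Δl = 75.9 kN/m; ΣN' = 298.5 kN/m; ΣW sinα = 153.6 kN/m
Resisting = 75.9 + 298.5·tan33.1° = 75.9 + 194.6 = 270.5 kN/m
FS = 270.5 / 153.6 = 1.761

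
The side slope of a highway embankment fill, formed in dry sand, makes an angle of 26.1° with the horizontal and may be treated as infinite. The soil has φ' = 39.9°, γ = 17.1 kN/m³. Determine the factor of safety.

For a dry cohesionless infinite slope the factor of safety is FS = tanφ' / tanβ.
FS = tan39.9° / tan26.1° = 0.8361 / 0.4899 = 1.707

FS = 1.71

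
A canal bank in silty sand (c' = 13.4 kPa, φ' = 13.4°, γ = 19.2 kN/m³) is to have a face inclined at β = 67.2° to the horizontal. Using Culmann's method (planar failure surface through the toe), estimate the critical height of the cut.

Culmann's analysis gives the critical failure plane at α_cr = (β + φ')/2 = (67.2 + 13.4)/2 = 40.3°, and the critical height
H_c = (4c'/γ) · sinβ cosφ' / [1 − cos(β − φ')]
    = (4·13.4/19.2) · sin67.2°·cos13.4° / [1 − cos(53.8°)]
    = 2.792 · 0.9219·0.9728 / [1 − 0.5906]
    = 2.792 · 0.8968 / 0.4094
    = 6.12 m

H_c = 6.12 m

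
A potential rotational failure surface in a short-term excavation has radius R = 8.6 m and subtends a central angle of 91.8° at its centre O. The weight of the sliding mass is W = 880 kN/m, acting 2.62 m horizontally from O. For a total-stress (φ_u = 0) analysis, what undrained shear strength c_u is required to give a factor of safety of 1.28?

c_u = 24.9 kPa

FS = c_u·L_a·R / (W·d), so c_u = FS·W·d / (L_a·R).
Arc length L_a = R·θ = 8.6·(91.8°·π/180) = 8.6·1.6022 = 13.78 m
c_u = 1.28·880·2.62 / (13.78·8.6) = 2951.2 / 118.50 = 24.90 kPa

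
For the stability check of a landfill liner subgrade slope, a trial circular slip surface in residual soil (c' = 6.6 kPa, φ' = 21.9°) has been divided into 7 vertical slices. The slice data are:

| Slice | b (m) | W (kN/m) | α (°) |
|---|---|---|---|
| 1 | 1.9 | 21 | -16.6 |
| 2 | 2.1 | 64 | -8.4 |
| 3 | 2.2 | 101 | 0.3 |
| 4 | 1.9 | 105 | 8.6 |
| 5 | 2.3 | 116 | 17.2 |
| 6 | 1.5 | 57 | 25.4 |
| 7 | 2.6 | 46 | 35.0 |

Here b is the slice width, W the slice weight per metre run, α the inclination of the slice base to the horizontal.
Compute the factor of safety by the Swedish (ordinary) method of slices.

FS = 3.47

Ordinary method of slices: FS = Σ[c'·Δl_i + (W_i cosα_i)·tanφ'] / Σ W_i sinα_i, with Δl_i = b_i / cosα_i.
Slice 1: Δl = 1.9/cos(-16.6°) = 1.983 m; N'_1 = 21·cos(-16.6°) = 20.1; c'Δl = 13.09; W sinα = -6.0
Slice 2: Δl = 2.1/cos(-8.4°) = 2.123 m; N'_2 = 64·cos(-8.4°) = 63.3; c'Δl = 14.01; W sinα = -9.3
Slice 3: Δl = 2.2/cos0.3° = 2.200 m; N'_3 = 101·cos0.3° = 101.0; c'Δl = 14.52; W sinα = 0.5
Slice 4: Δl = 1.9/cos8.6° = 1.922 m; N'_4 = 105·cos8.6° = 103.8; c'Δl = 12.68; W sinα = 15.7
Slice 5: Δl = 2.3/cos17.2° = 2.408 m; N'_5 = 116·cos17.2° = 110.8; c'Δl = 15.89; W sinα = 34.3
Slice 6: Δl = 1.5/cos25.4° = 1.661 m; N'_6 = 57·cos25.4° = 51.5; c'Δl = 10.96; W sinα = 24.4
Slice 7: Δl = 2.6/cos35.0° = 3.174 m; N'_7 = 46·cos35.0° = 37.7; c'Δl = 20.95; W sinα = 26.4
Σc'Δl = 102.1 kN/m; ΣN' = 488.2 kN/m; ΣW sinα = 86.0 kN/m
Resisting = 102.1 + 488.2·tan21.9° = 102.1 + 196.3 = 298.4 kN/m
FS = 298.4 / 86.0 = 3.469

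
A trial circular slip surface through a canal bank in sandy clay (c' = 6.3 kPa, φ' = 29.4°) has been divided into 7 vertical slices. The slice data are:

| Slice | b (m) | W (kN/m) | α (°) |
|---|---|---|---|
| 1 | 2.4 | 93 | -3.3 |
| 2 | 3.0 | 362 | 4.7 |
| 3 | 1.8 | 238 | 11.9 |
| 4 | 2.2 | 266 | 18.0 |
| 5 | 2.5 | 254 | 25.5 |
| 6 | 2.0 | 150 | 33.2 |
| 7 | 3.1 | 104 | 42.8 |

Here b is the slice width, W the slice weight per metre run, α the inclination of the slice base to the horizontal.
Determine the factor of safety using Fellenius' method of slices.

Ordinary method of slices: FS = Σ[c'·Δl_i + (W_i cosα_i)·tanφ'] / Σ W_i sinα_i, with Δl_i = b_i / cosα_i.
Slice 1: Δl = 2.4/cos(-3.3°) = 2.404 m; N'_1 = 93·cos(-3.3°) = 92.8; c'Δl = 15.15; W sinα = -5.4
Slice 2: Δl = 3.0/cos4.7° = 3.010 m; N'_2 = 362·cos4.7° = 360.8; c'Δl = 18.96; W sinα = 29.7
Slice 3: Δl = 1.8/cos11.9° = 1.840 m; N'_3 = 238·cos11.9° = 232.9; c'Δl = 11.59; W sinα = 49.1
Slice 4: Δl = 2.2/cos18.0° = 2.313 m; N'_4 = 266·cos18.0° = 253.0; c'Δl = 14.57; W sinα = 82.2
Slice 5: Δl = 2.5/cos25.5° = 2.770 m; N'_5 = 254·cos25.5° = 229.3; c'Δl = 17.45; W sinα = 109.3
Slice 6: Δl = 2.0/cos33.2° = 2.390 m; N'_6 = 150·cos33.2° = 125.5; c'Δl = 15.06; W sinα = 82.1
Slice 7: Δl = 3.1/cos42.8° = 4.225 m; N'_7 = 104·cos42.8° = 76.3; c'Δl = 26.62; W sinα = 70.7
Σc'Δl = 119.4 kN/m; ΣN' = 1370.6 kN/m; ΣW sinα = 417.7 kN/m
Resisting = 119.4 + 1370.6·tan29.4° = 119.4 + 772.3 = 891.7 kN/m
FS = 891.7 / 417.7 = 2.135

FS = 2.13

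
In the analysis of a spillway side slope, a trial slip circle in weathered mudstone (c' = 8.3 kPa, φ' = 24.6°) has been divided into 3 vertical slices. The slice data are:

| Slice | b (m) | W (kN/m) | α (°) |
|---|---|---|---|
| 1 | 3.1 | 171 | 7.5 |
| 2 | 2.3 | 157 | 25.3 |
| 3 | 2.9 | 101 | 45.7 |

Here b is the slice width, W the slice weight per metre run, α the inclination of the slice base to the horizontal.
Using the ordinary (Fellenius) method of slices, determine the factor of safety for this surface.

FS = 1.59

Ordinary method of slices: FS = Σ[c'·Δl_i + (W_i cosα_i)·tanφ'] / Σ W_i sinα_i, with Δl_i = b_i / cosα_i.
Slice 1: Δl = 3.1/cos7.5° = 3.127 m; N'_1 = 171·cos7.5° = 169.5; c'Δl = 25.95; W sinα = 22.3
Slice 2: Δl = 2.3/cos25.3° = 2.544 m; N'_2 = 157·cos25.3° = 141.9; c'Δl = 21.12; W sinα = 67.1
Slice 3: Δl = 2.9/cos45.7° = 4.152 m; N'_3 = 101·cos45.7° = 70.5; c'Δl = 34.46; W sinα = 72.3
Σc'Δl = 81.5 kN/m; ΣN' = 382.0 kN/m; ΣW sinα = 161.7 kN/m
Resisting = 81.5 + 382.0·tan24.6° = 81.5 + 174.9 = 256.4 kN/m
FS = 256.4 / 161.7 = 1.586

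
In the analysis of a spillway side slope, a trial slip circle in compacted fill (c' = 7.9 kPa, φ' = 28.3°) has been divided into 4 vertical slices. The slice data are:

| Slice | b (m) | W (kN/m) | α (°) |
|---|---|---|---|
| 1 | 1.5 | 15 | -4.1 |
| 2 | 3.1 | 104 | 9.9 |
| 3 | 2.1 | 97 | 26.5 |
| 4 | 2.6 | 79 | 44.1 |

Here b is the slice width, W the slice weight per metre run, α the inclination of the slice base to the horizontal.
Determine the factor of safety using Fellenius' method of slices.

FS = 1.95

Ordinary method of slices: FS = Σ[c'·Δl_i + (W_i cosα_i)·tanφ'] / Σ W_i sinα_i, with Δl_i = b_i / cosα_i.
Slice 1: Δl = 1.5/cos(-4.1°) = 1.504 m; N'_1 = 15·cos(-4.1°) = 15.0; c'Δl = 11.88; W sinα = -1.1
Slice 2: Δl = 3.1/cos9.9° = 3.147 m; N'_2 = 104·cos9.9° = 102.5; c'Δl = 24.86; W sinα = 17.9
Slice 3: Δl = 2.1/cos26.5° = 2.347 m; N'_3 = 97·cos26.5° = 86.8; c'Δl = 18.54; W sinα = 43.3
Slice 4: Δl = 2.6/cos44.1° = 3.621 m; N'_4 = 79·cos44.1° = 56.7; c'Δl = 28.60; W sinα = 55.0
Σc'Δl = 83.9 kN/m; ΣN' = 261.0 kN/m; ΣW sinα = 115.1 kN/m
Resisting = 83.9 + 261.0·tan28.3° = 83.9 + 140.5 = 224.4 kN/m
FS = 224.4 / 115.1 = 1.950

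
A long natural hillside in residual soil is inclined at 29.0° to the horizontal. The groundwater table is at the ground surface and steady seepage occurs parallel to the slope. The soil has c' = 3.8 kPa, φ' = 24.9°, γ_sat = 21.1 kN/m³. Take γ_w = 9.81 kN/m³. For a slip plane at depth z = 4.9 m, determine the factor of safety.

FS = 0.53

With seepage parallel to the slope and the water table at the surface, the effective normal stress on the slip plane uses the buoyant unit weight γ' = γ_sat − γ_w while the driving shear stress uses γ_sat:
FS = [c' + γ' z cos²β tanφ'] / [γ_sat z sinβ cosβ]
γ' = 21.1 − 9.81 = 11.29 kN/m³
Numerator = 3.8 + 11.29·4.9·cos²29.0°·tan24.9° = 3.8 + 11.29·4.9·0.7650·0.4642 = 23.444 kPa
Denominator = 21.1·4.9·sin29.0°·cos29.0° = 21.1·4.9·0.4848·0.8746 = 43.840 kPa
FS = 23.444 / 43.840 = 0.535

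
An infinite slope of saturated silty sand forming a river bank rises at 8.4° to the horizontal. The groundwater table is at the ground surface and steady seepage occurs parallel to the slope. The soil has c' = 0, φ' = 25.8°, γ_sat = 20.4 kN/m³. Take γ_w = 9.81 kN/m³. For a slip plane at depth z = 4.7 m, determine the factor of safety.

FS = 1.70

With seepage parallel to the slope and the water table at the surface, the effective normal stress on the slip plane uses the buoyant unit weight γ' = γ_sat − γ_w while the driving shear stress uses γ_sat:
FS = [c' + γ' z cos²β tanφ'] / [γ_sat z sinβ cosβ]
(For c' = 0 this reduces to FS = (γ'/γ_sat)·tanφ'/tanβ.)
γ' = 20.4 − 9.81 = 10.59 kN/m³
Numerator = 0.0 + 10.59·4.7·cos²8.4°·tan25.8° = 0.0 + 10.59·4.7·0.9787·0.4834 = 23.548 kPa
Denominator = 20.4·4.7·sin8.4°·cos8.4° = 20.4·4.7·0.1461·0.9893 = 13.856 kPa
FS = 23.548 / 13.856 = 1.699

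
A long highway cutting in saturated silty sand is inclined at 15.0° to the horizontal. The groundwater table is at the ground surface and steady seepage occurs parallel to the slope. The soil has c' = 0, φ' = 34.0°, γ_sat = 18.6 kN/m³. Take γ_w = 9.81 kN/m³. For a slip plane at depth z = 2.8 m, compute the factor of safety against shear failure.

FS = 1.19

With seepage parallel to the slope and the water table at the surface, the effective normal stress on the slip plane uses the buoyant unit weight γ' = γ_sat − γ_w while the driving shear stress uses γ_sat:
FS = [c' + γ' z cos²β tanφ'] / [γ_sat z sinβ cosβ]
(For c' = 0 this reduces to FS = (γ'/γ_sat)·tanφ'/tanβ.)
γ' = 18.6 − 9.81 = 8.79 kN/m³
Numerator = 0.0 + 8.79·2.8·cos²15.0°·tan34.0° = 0.0 + 8.79·2.8·0.9330·0.6745 = 15.489 kPa
Denominator = 18.6·2.8·sin15.0°·cos15.0° = 18.6·2.8·0.2588·0.9659 = 13.020 kPa
FS = 15.489 / 13.020 = 1.190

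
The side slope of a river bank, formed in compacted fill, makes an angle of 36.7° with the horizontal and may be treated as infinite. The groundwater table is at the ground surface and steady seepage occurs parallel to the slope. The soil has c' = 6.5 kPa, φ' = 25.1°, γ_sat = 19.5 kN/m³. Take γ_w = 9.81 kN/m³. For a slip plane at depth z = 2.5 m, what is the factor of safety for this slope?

With seepage parallel to the slope and the water table at the surface, the effective normal stress on the slip plane uses the buoyant unit weight γ' = γ_sat − γ_w while the driving shear stress uses γ_sat:
FS = [c' + γ' z cos²β tanφ'] / [γ_sat z sinβ cosβ]
γ' = 19.5 − 9.81 = 9.69 kN/m³
Numerator = 6.5 + 9.69·2.5·cos²36.7°·tan25.1° = 6.5 + 9.69·2.5·0.6428·0.4684 = 13.795 kPa
Denominator = 19.5·2.5·sin36.7°·cos36.7° = 19.5·2.5·0.5976·0.8018 = 23.359 kPa
FS = 13.795 / 23.359 = 0.591

FS = 0.59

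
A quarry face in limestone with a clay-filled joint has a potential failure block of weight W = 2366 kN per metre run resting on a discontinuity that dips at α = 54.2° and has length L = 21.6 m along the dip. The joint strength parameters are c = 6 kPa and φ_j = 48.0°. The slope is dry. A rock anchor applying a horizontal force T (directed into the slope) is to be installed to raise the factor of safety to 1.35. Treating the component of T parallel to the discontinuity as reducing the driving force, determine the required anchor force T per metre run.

T = 547 kN/m

Resolving forces along and normal to the sliding plane, with the horizontal anchor force T adding T·sinα to the effective normal force and T·cosα acting up the plane against the driving force:
FS = [cL + (W cosα + T sinα) tanφ_j] / [W sinα − T cosα]
Without the anchor: N' = 1384.0 kN/m, driving T_d = 1919.0 kN/m, resisting R = 6·21.6 + 1384.0·tan48.0° = 1666.7 kN/m, FS = 0.87.
Setting FS = 1.35 and solving for T:
1.35·(1919.0 − T cos54.2°) = 1666.7 + T sin54.2°·tan48.0°
T·(sin54.2°·tan48.0° + 1.35·cos54.2°) = 1.35·1919.0 − 1666.7
T·(0.8111·1.1106 + 1.35·0.5850) = 2590.6 − 1666.7 = 923.9
T·1.6905 = 923.9
T = 546.5 kN/m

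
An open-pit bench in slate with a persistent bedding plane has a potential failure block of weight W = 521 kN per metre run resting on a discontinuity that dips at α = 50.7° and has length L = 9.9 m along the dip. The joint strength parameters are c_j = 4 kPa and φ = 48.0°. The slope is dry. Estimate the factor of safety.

Resolving the block weight along and normal to the plane and applying the Mohr–Coulomb strength on the joint:
N' = W cosα = 521·cos50.7° = 330.0 kN/m
Driving force T = W sinα = 521·sin50.7° = 403.2 kN/m
Resisting force R = c_j·L + N'·tanφ = 4·9.9 + 330.0·tan48.0° = 39.6 + 366.5 = 406.1 kN/m
FS = R / T = 406.1 / 403.2 = 1.007

FS = 1.01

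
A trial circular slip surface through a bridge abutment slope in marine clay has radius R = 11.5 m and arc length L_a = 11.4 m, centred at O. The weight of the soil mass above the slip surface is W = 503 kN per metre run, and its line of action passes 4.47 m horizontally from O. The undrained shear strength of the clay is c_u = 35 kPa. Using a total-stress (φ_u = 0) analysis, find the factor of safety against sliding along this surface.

FS = 2.04

Taking moments about the centre O, the resisting moment is provided by the undrained shear strength acting along the arc:
M_R = c_u·L_a·R = 35·11.40·11.5 = 4588.5 kN·m/m
M_D = W·d = 503·4.47 = 2248.4 kN·m/m
FS = M_R / M_D = 4588.5 / 2248.4 = 2.041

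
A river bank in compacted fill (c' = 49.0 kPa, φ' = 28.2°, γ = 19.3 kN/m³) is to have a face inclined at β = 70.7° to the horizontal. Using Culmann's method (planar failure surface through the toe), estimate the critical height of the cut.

H_c = 32.15 m

Culmann's analysis gives the critical failure plane at α_cr = (β + φ')/2 = (70.7 + 28.2)/2 = 49.5°, and the critical height
H_c = (4c'/γ) · sinβ cosφ' / [1 − cos(β − φ')]
    = (4·49.0/19.3) · sin70.7°·cos28.2° / [1 − cos(42.5°)]
    = 10.155 · 0.9438·0.8813 / [1 − 0.7373]
    = 10.155 · 0.8318 / 0.2627
    = 32.15 m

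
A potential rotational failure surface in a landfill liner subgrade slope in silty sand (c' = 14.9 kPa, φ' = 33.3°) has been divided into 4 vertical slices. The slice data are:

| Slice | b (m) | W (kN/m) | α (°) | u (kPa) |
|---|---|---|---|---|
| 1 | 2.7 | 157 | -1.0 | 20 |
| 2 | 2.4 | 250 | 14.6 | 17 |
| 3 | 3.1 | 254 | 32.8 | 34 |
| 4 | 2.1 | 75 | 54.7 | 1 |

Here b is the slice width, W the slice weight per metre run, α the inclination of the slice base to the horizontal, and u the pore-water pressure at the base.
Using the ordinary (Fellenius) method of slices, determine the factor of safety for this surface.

Ordinary method of slices: FS = Σ[c'·Δl_i + (W_i cosα_i − u_i·Δl_i)·tanφ'] / Σ W_i sinα_i, with Δl_i = b_i / cosα_i.
Slice 1: Δl = 2.7/cos(-1.0°) = 2.700 m; N'_1 = 157·cos(-1.0°) − 20·2.700 = 103.0; c'Δl = 40.24; W sinα = -2.7
Slice 2: Δl = 2.4/cos14.6° = 2.480 m; N'_2 = 250·cos14.6° − 17·2.480 = 199.8; c'Δl = 36.95; W sinα = 63.0
Slice 3: Δl = 3.1/cos32.8° = 3.688 m; N'_3 = 254·cos32.8° − 34·3.688 = 88.1; c'Δl = 54.95; W sinα = 137.6
Slice 4: Δl = 2.1/cos54.7° = 3.634 m; N'_4 = 75·cos54.7° − 1·3.634 = 39.7; c'Δl = 54.15; W sinα = 61.2
Σc'Δl = 186.3 kN/m; ΣN' = 430.6 kN/m; ΣW sinα = 259.1 kN/m
Resisting = 186.3 + 430.6·tan33.3° = 186.3 + 282.8 = 469.1 kN/m
FS = 469.1 / 259.1 = 1.811

FS = 1.81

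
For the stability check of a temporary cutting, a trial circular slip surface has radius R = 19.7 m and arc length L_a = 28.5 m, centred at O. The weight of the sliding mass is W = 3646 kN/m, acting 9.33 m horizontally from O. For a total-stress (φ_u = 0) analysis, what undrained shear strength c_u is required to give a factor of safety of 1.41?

c_u = 85.4 kPa

FS = c_u·L_a·R / (W·d), so c_u = FS·W·d / (L_a·R).
c_u = 1.41·3646·9.33 / (28.50·19.7) = 47964.2 / 561.45 = 85.43 kPa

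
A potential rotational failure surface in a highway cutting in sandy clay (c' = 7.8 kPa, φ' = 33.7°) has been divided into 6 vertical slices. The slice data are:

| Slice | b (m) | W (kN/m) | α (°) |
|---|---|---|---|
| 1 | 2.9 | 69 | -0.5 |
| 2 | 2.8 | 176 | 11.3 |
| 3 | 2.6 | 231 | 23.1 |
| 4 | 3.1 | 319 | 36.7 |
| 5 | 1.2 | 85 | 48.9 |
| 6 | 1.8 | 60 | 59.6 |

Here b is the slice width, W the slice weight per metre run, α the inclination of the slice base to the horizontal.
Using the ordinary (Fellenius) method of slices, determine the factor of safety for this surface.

Ordinary method of slices: FS = Σ[c'·Δl_i + (W_i cosα_i)·tanφ'] / Σ W_i sinα_i, with Δl_i = b_i / cosα_i.
Slice 1: Δl = 2.9/cos(-0.5°) = 2.900 m; N'_1 = 69·cos(-0.5°) = 69.0; c'Δl = 22.62; W sinα = -0.6
Slice 2: Δl = 2.8/cos11.3° = 2.855 m; N'_2 = 176·cos11.3° = 172.6; c'Δl = 22.27; W sinα = 34.5
Slice 3: Δl = 2.6/cos23.1° = 2.827 m; N'_3 = 231·cos23.1° = 212.5; c'Δl = 22.05; W sinα = 90.6
Slice 4: Δl = 3.1/cos36.7° = 3.866 m; N'_4 = 319·cos36.7° = 255.8; c'Δl = 30.16; W sinα = 190.6
Slice 5: Δl = 1.2/cos48.9° = 1.825 m; N'_5 = 85·cos48.9° = 55.9; c'Δl = 14.24; W sinα = 64.1
Slice 6: Δl = 1.8/cos59.6° = 3.557 m; N'_6 = 60·cos59.6° = 30.4; c'Δl = 27.75; W sinα = 51.8
Σc'Δl = 139.1 kN/m; ΣN' = 796.1 kN/m; ΣW sinα = 431.0 kN/m
Resisting = 139.1 + 796.1·tan33.7° = 139.1 + 530.9 = 670.0 kN/m
FS = 670.0 / 431.0 = 1.555

FS = 1.55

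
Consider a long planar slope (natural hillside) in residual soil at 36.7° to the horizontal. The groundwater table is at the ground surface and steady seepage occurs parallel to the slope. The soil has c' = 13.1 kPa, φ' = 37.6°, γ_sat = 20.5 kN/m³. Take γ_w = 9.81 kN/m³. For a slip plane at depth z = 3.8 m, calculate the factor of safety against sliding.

With seepage parallel to the slope and the water table at the surface, the effective normal stress on the slip plane uses the buoyant unit weight γ' = γ_sat − γ_w while the driving shear stress uses γ_sat:
FS = [c' + γ' z cos²β tanφ'] / [γ_sat z sinβ cosβ]
γ' = 20.5 − 9.81 = 10.69 kN/m³
Numerator = 13.1 + 10.69·3.8·cos²36.7°·tan37.6° = 13.1 + 10.69·3.8·0.6428·0.7701 = 33.210 kPa
Denominator = 20.5·3.8·sin36.7°·cos36.7° = 20.5·3.8·0.5976·0.8018 = 37.327 kPa
FS = 33.210 / 37.327 = 0.890

FS = 0.89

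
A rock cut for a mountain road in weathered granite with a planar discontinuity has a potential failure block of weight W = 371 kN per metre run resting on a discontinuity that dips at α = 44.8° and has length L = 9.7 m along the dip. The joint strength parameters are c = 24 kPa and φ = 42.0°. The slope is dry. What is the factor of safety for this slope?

Resolving the block weight along and normal to the plane and applying the Mohr–Coulomb strength on the joint:
N' = W cosα = 371·cos44.8° = 263.3 kN/m
Driving force T = W sinα = 371·sin44.8° = 261.4 kN/m
Resisting force R = c·L + N'·tanφ = 24·9.7 + 263.3·tan42.0° = 232.8 + 237.0 = 469.8 kN/m
FS = R / T = 469.8 / 261.4 = 1.797

FS = 1.80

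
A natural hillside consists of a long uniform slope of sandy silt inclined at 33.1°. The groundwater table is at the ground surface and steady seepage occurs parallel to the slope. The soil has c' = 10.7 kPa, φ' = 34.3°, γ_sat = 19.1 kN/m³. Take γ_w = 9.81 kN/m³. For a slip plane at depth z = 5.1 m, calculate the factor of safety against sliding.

FS = 0.75

With seepage parallel to the slope and the water table at the surface, the effective normal stress on the slip plane uses the buoyant unit weight γ' = γ_sat − γ_w while the driving shear stress uses γ_sat:
FS = [c' + γ' z cos²β tanφ'] / [γ_sat z sinβ cosβ]
γ' = 19.1 − 9.81 = 9.29 kN/m³
Numerator = 10.7 + 9.29·5.1·cos²33.1°·tan34.3° = 10.7 + 9.29·5.1·0.7018·0.6822 = 33.381 kPa
Denominator = 19.1·5.1·sin33.1°·cos33.1° = 19.1·5.1·0.5461·0.8377 = 44.563 kPa
FS = 33.381 / 44.563 = 0.749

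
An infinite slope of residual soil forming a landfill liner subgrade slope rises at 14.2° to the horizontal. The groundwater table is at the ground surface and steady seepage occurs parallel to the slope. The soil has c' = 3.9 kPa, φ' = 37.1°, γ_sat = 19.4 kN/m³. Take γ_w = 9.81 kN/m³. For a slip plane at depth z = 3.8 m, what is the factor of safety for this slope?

With seepage parallel to the slope and the water table at the surface, the effective normal stress on the slip plane uses the buoyant unit weight γ' = γ_sat − γ_w while the driving shear stress uses γ_sat:
FS = [c' + γ' z cos²β tanφ'] / [γ_sat z sinβ cosβ]
γ' = 19.4 − 9.81 = 9.59 kN/m³
Numerator = 3.9 + 9.59·3.8·cos²14.2°·tan37.1° = 3.9 + 9.59·3.8·0.9398·0.7563 = 29.802 kPa
Denominator = 19.4·3.8·sin14.2°·cos14.2° = 19.4·3.8·0.2453·0.9694 = 17.532 kPa
FS = 29.802 / 17.532 = 1.700

FS = 1.70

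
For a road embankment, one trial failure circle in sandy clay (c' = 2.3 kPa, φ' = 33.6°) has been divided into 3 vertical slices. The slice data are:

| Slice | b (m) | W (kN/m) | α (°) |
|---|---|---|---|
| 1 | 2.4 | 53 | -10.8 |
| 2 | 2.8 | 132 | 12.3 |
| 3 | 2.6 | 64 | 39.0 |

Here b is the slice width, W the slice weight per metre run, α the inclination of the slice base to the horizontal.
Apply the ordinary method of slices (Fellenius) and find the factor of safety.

Ordinary method of slices: FS = Σ[c'·Δl_i + (W_i cosα_i)·tanφ'] / Σ W_i sinα_i, with Δl_i = b_i / cosα_i.
Slice 1: Δl = 2.4/cos(-10.8°) = 2.443 m; N'_1 = 53·cos(-10.8°) = 52.1; c'Δl = 5.62; W sinα = -9.9
Slice 2: Δl = 2.8/cos12.3° = 2.866 m; N'_2 = 132·cos12.3° = 129.0; c'Δl = 6.59; W sinα = 28.1
Slice 3: Δl = 2.6/cos39.0° = 3.346 m; N'_3 = 64·cos39.0° = 49.7; c'Δl = 7.69; W sinα = 40.3
Σc'Δl = 19.9 kN/m; ΣN' = 230.8 kN/m; ΣW sinα = 58.5 kN/m
Resisting = 19.9 + 230.8·tan33.6° = 19.9 + 153.3 = 173.2 kN/m
FS = 173.2 / 58.5 = 2.963

FS = 2.96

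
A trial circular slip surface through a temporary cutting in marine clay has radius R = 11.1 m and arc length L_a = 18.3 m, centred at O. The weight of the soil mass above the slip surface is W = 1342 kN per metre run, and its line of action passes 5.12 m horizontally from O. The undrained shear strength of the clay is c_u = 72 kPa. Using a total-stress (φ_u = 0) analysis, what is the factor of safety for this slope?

FS = 2.13

Taking moments about the centre O, the resisting moment is provided by the undrained shear strength acting along the arc:
M_R = c_u·L_a·R = 72·18.30·11.1 = 14625.4 kN·m/m
M_D = W·d = 1342·5.12 = 6871.0 kN·m/m
FS = M_R / M_D = 14625.4 / 6871.0 = 2.129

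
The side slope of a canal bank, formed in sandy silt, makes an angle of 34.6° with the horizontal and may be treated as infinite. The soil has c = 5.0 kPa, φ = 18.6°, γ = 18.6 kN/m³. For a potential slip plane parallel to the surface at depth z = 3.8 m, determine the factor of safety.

For an infinite slope with a slip plane parallel to the surface (no pore pressure): FS = [c + γz cos²β tanφ] / [γz sinβ cosβ].
γz = 18.6·3.8 = 70.68 kN/m²
Numerator = 5.0 + 70.68·cos²34.6°·tan18.6° = 5.0 + 70.68·0.6776·0.3365 = 21.117 kPa
Denominator = 70.68·sin34.6°·cos34.6° = 70.68·0.5678·0.8231 = 33.037 kPa
FS = 21.117 / 33.037 = 0.639

FS = 0.64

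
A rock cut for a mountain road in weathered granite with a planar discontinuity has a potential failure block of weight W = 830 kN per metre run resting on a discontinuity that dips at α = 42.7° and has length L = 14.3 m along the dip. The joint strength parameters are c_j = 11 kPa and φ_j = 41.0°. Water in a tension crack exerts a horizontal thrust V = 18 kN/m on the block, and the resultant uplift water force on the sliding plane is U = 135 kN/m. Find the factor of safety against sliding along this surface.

Resolving the block weight along and normal to the plane and applying the Mohr–Coulomb strength on the joint:
N' = W cosα − U − V sinα = 830·cos42.7° − 135 − 18·sin42.7° = 462.8 kN/m
Driving force T = W sinα + V cosα = 830·sin42.7° + 18·cos42.7° = 576.1 kN/m
Resisting force R = c_j·L + N'·tanφ_j = 11·14.3 + 462.8·tan41.0° = 157.3 + 402.3 = 559.6 kN/m
FS = R / T = 559.6 / 576.1 = 0.971

FS = 0.97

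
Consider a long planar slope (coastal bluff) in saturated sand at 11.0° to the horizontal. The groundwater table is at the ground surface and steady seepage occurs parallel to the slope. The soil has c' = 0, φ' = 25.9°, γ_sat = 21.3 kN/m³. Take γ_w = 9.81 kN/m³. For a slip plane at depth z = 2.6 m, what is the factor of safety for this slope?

FS = 1.35

With seepage parallel to the slope and the water table at the surface, the effective normal stress on the slip plane uses the buoyant unit weight γ' = γ_sat − γ_w while the driving shear stress uses γ_sat:
FS = [c' + γ' z cos²β tanφ'] / [γ_sat z sinβ cosβ]
(For c' = 0 this reduces to FS = (γ'/γ_sat)·tanφ'/tanβ.)
γ' = 21.3 − 9.81 = 11.49 kN/m³
Numerator = 0.0 + 11.49·2.6·cos²11.0°·tan25.9° = 0.0 + 11.49·2.6·0.9636·0.4856 = 13.978 kPa
Denominator = 21.3·2.6·sin11.0°·cos11.0° = 21.3·2.6·0.1908·0.9816 = 10.373 kPa
FS = 13.978 / 10.373 = 1.348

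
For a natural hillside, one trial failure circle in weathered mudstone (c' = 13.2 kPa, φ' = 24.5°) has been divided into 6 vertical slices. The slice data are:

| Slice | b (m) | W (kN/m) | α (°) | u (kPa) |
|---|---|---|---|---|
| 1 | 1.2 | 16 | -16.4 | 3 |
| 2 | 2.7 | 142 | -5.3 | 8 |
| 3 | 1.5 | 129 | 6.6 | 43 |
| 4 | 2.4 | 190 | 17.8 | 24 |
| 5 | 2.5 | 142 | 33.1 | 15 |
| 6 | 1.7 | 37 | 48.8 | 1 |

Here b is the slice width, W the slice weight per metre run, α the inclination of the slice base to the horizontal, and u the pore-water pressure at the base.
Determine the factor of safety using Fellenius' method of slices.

Ordinary method of slices: FS = Σ[c'·Δl_i + (W_i cosα_i − u_i·Δl_i)·tanφ'] / Σ W_i sinα_i, with Δl_i = b_i / cosα_i.
Slice 1: Δl = 1.2/cos(-16.4°) = 1.251 m; N'_1 = 16·cos(-16.4°) − 3·1.251 = 11.6; c'Δl = 16.51; W sinα = -4.5
Slice 2: Δl = 2.7/cos(-5.3°) = 2.712 m; N'_2 = 142·cos(-5.3°) − 8·2.712 = 119.7; c'Δl = 35.79; W sinα = -13.1
Slice 3: Δl = 1.5/cos6.6° = 1.510 m; N'_3 = 129·cos6.6° − 43·1.510 = 63.2; c'Δl = 19.93; W sinα = 14.8
Slice 4: Δl = 2.4/cos17.8° = 2.521 m; N'_4 = 190·cos17.8° − 24·2.521 = 120.4; c'Δl = 33.27; W sinα = 58.1
Slice 5: Δl = 2.5/cos33.1° = 2.984 m; N'_5 = 142·cos33.1° − 15·2.984 = 74.2; c'Δl = 39.39; W sinα = 77.5
Slice 6: Δl = 1.7/cos48.8° = 2.581 m; N'_6 = 37·cos48.8° − 1·2.581 = 21.8; c'Δl = 34.07; W sinα = 27.8
Σc'Δl = 179.0 kN/m; ΣN' = 410.9 kN/m; ΣW sinα = 160.7 kN/m
Resisting = 179.0 + 410.9·tan24.5° = 179.0 + 187.3 = 366.2 kN/m
FS = 366.2 / 160.7 = 2.280

FS = 2.28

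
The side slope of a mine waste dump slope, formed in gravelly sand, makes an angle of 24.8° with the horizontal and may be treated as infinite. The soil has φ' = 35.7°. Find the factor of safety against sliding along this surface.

For a dry cohesionless infinite slope the factor of safety is FS = tanφ' / tanβ.
FS = tan35.7° / tan24.8° = 0.7186 / 0.4621 = 1.555

FS = 1.56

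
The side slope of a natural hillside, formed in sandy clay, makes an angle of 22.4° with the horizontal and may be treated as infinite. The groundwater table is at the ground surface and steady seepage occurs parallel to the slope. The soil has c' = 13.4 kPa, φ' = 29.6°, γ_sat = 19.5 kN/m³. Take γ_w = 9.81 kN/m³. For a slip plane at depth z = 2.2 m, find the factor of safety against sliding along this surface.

FS = 1.57

With seepage parallel to the slope and the water table at the surface, the effective normal stress on the slip plane uses the buoyant unit weight γ' = γ_sat − γ_w while the driving shear stress uses γ_sat:
FS = [c' + γ' z cos²β tanφ'] / [γ_sat z sinβ cosβ]
γ' = 19.5 − 9.81 = 9.69 kN/m³
Numerator = 13.4 + 9.69·2.2·cos²22.4°·tan29.6° = 13.4 + 9.69·2.2·0.8548·0.5681 = 23.752 kPa
Denominator = 19.5·2.2·sin22.4°·cos22.4° = 19.5·2.2·0.3811·0.9245 = 15.114 kPa
FS = 23.752 / 15.114 = 1.571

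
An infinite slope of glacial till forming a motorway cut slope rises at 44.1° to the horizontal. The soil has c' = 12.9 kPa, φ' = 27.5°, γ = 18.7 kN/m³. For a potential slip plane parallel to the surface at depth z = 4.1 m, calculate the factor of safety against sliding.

FS = 0.87

For an infinite slope with a slip plane parallel to the surface (no pore pressure): FS = [c' + γz cos²β tanφ'] / [γz sinβ cosβ].
γz = 18.7·4.1 = 76.67 kN/m²
Numerator = 12.9 + 76.67·cos²44.1°·tan27.5° = 12.9 + 76.67·0.5157·0.5206 = 33.483 kPa
Denominator = 76.67·sin44.1°·cos44.1° = 76.67·0.6959·0.7181 = 38.316 kPa
FS = 33.483 / 38.316 = 0.874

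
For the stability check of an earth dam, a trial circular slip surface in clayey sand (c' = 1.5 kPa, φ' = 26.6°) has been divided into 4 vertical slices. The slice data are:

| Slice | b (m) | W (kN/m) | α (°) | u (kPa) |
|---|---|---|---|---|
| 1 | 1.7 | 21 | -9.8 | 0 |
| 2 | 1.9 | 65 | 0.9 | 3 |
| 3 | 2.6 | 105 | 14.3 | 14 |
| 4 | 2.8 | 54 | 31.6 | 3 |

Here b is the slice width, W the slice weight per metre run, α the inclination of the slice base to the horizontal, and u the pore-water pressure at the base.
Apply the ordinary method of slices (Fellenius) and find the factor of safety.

Ordinary method of slices: FS = Σ[c'·Δl_i + (W_i cosα_i − u_i·Δl_i)·tanφ'] / Σ W_i sinα_i, with Δl_i = b_i / cosα_i.
Slice 1: Δl = 1.7/cos(-9.8°) = 1.725 m; N'_1 = 21·cos(-9.8°) − 0·1.725 = 20.7; c'Δl = 2.59; W sinα = -3.6
Slice 2: Δl = 1.9/cos0.9° = 1.900 m; N'_2 = 65·cos0.9° − 3·1.900 = 59.3; c'Δl = 2.85; W sinα = 1.0
Slice 3: Δl = 2.6/cos14.3° = 2.683 m; N'_3 = 105·cos14.3° − 14·2.683 = 64.2; c'Δl = 4.02; W sinα = 25.9
Slice 4: Δl = 2.8/cos31.6° = 3.287 m; N'_4 = 54·cos31.6° − 3·3.287 = 36.1; c'Δl = 4.93; W sinα = 28.3
Σc'Δl = 14.4 kN/m; ΣN' = 180.3 kN/m; ΣW sinα = 51.7 kN/m
Resisting = 14.4 + 180.3·tan26.6° = 14.4 + 90.3 = 104.7 kN/m
FS = 104.7 / 51.7 = 2.026

FS = 2.03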